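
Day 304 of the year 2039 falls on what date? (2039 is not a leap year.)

Jan has 31 days (304 − 31 = 273 remain).
Feb has 28 days (273 − 28 = 245 remain).
Mar has 31 days (245 − 31 = 214 remain).
Apr has 30 days (214 − 30 = 184 remain).
May has 31 days (184 − 31 = 153 remain).
Jun has 30 days (153 − 30 = 123 remain).
Jul has 31 days (123 − 31 = 92 remain).
Aug has 31 days (92 − 31 = 61 remain).
Sep has 30 days (61 − 30 = 31 remain).
31 into Oct → Oct 31.

Oct 31, 2039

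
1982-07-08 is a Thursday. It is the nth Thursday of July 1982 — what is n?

Day 8 falls in week ⌈8/7⌉ of the month.
Days 1–7 hold the 1st Thursday, 8–14 the 2nd, 15–21 the 3rd, 22–28 the 4th, 29–31 the 5th.
8 is in the range for the 2nd.

2nd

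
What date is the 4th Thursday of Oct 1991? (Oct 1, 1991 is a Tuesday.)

Oct 24, 1991

Oct 1991 begins on a Tuesday, so the first Thursday is Oct 3 (2 days later).
The 4th Thursday is 3 weeks later: 3 + 21 = 24.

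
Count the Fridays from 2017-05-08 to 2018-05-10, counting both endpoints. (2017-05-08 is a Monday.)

52

2017-05-08 is a Monday; the first Friday on or after it is 2017-05-12 (4 days later).
From 2017-05-12 to 2018-05-10: 233 + 130 = 363 days (rest of 2017, to 2018-05-10 in 2018).
363 ÷ 7 = 51 full weeks with remainder 6, so 51 more Fridays after the first → 52.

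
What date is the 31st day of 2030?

Jan 31, 2030

31 into Jan → Jan 31.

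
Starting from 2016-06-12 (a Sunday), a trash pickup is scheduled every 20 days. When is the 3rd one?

The 3rd occurrence is 2 intervals after the first: 2 × 20 = 40 days after 2016-06-12.
June has 30 days — 18 days to the end of June leaves 22.
22 days into July → 2016-07-22.

2016-07-22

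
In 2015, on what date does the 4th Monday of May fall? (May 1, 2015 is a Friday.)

May 2015 begins on a Friday, so the first Monday is May 4 (3 days later).
The 4th Monday is 3 weeks later: 4 + 21 = 25.

May 25, 2015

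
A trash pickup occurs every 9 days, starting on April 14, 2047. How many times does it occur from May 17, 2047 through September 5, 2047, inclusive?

Occurrences land 9·i days after April 14, 2047 for i = 0, 1, 2, …
May 17, 2047 is 33 days after the start; 33 ÷ 9 = 3 remainder 6; since the remainder is 6, round up to i = 4. First occurrence in the window: #5 on May 20, 2047 (4×9 = 36 days in).
September 5, 2047 is 144 days after the start; 144 ÷ 9 = 16 remainder 0. Last occurrence in the window: #17 on September 5, 2047.
Occurrences #5 through #17: 13 in total.

13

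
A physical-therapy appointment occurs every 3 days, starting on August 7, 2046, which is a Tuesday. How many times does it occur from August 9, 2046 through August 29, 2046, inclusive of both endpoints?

Occurrences land 3·i days after August 7, 2046 for i = 0, 1, 2, …
August 9, 2046 is 2 days after the start; 2 ÷ 3 = 0 remainder 2; since the remainder is 2, round up to i = 1. First occurrence in the window: #2 on August 10, 2046 (1×3 = 3 days in).
August 29, 2046 is 22 days after the start; 22 ÷ 3 = 7 remainder 1. Last occurrence in the window: #8 on August 28, 2046.
Occurrences #2 through #8: 7 in total.

7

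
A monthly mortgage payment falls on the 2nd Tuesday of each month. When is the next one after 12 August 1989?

August 1989 starts on a Tuesday; its first Tuesday is the 1st, so the 2nd Tuesday is the 8th — 8 August 1989.
That is not after 12 August 1989, so look at September 1989.
September 1989 starts on a Friday; its first Tuesday is the 5th, so the 2nd Tuesday is the 12th — 12 September 1989.

12 September 1989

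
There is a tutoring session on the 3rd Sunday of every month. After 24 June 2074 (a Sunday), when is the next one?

15 July 2074

June 2074 starts on a Friday; its first Sunday is the 3rd, so the 3rd Sunday is the 17th — 17 June 2074.
That is not after 24 June 2074, so look at July 2074.
July 2074 starts on a Sunday; its first Sunday is the 1st, so the 3rd Sunday is the 15th — 15 July 2074.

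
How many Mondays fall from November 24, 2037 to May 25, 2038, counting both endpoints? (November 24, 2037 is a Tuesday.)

26

November 24, 2037 is a Tuesday; the first Monday on or after it is November 30, 2037 (6 days later).
From November 30, 2037 to May 25, 2038: 0 + 31 + 31 + 28 + 31 + 30 + 25 = 176 days (rest of November, December, January, February, March, April, May).
176 ÷ 7 = 25 full weeks with remainder 1, so 25 more Mondays after the first → 26.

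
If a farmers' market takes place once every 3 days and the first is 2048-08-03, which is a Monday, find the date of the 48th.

The 48th occurrence is 47 intervals after the first: 47 × 3 = 141 days after 2048-08-03.
August has 31 days — 28 days to the end of August leaves 113.
September has 30 days (83 left).
October has 31 days (52 left).
November has 30 days (22 left).
22 days into December → 2048-12-22.

2048-12-22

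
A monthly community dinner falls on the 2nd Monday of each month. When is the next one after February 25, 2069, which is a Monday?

February 2069 starts on a Friday; its first Monday is the 4th, so the 2nd Monday is the 11th — February 11, 2069.
That is not after February 25, 2069, so look at March 2069.
March 2069 starts on a Friday; its first Monday is the 4th, so the 2nd Monday is the 11th — March 11, 2069.

March 11, 2069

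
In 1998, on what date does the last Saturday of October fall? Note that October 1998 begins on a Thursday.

October 1998 begins on a Thursday, so the first Saturday is October 3 (2 days later).
October 1998 has 31 days. Adding weeks: 3, 10, 17, 24, 31 — the last one ≤ 31 is the 31st.

October 31, 1998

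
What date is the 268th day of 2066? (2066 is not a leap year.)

Sep 25, 2066

Jan has 31 days (268 − 31 = 237 remain).
Feb has 28 days (237 − 28 = 209 remain).
Mar has 31 days (209 − 31 = 178 remain).
Apr has 30 days (178 − 30 = 148 remain).
May has 31 days (148 − 31 = 117 remain).
Jun has 30 days (117 − 30 = 87 remain).
Jul has 31 days (87 − 31 = 56 remain).
Aug has 31 days (56 − 31 = 25 remain).
25 into Sep → Sep 25.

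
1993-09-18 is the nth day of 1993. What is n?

Days in months before September: 31 + 28 + 31 + 30 + 31 + 30 + 31 + 31 = 243.
Plus 18 days into September → day 261.

261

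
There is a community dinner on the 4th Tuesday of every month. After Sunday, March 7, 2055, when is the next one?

March 23, 2055

March 2055 starts on a Monday; its first Tuesday is the 2nd, so the 4th Tuesday is the 23rd — March 23, 2055.
March 23, 2055 is after March 7, 2055, so that is the next one.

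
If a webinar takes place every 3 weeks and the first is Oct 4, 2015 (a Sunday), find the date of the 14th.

The 14th occurrence is 13 intervals after the first: 13 × 21 = 273 days after Oct 4, 2015.
Oct has 31 days — 27 days to the end of Oct leaves 246.
Nov has 30 days (216 left).
Dec has 31 days (185 left).
Jan has 31 days (154 left).
Feb has 29 days (125 left).
Mar has 31 days (94 left).
Apr has 30 days (64 left).
May has 31 days (33 left).
Jun has 30 days (3 left).
3 days into Jul → Jul 3, 2016.

Jul 3, 2016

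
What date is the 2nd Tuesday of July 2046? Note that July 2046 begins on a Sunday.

2046-07-10

July 2046 begins on a Sunday, so the first Tuesday is July 3 (2 days later).
The 2nd Tuesday is 1 weeks later: 3 + 7 = 10.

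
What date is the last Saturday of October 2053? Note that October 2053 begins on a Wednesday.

October 2053 begins on a Wednesday, so the first Saturday is October 4 (3 days later).
October 2053 has 31 days. Adding weeks: 4, 11, 18, 25 — the last one ≤ 31 is the 25th.

25 October 2053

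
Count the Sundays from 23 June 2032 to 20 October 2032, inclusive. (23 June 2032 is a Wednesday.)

17

23 June 2032 is a Wednesday; the first Sunday on or after it is 27 June 2032 (4 days later).
From 27 June 2032 to 20 October 2032: 3 + 31 + 31 + 30 + 20 = 115 days (rest of June, July, August, September, October).
115 ÷ 7 = 16 full weeks with remainder 3, so 16 more Sundays after the first → 17.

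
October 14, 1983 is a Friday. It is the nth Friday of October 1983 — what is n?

Day 14 falls in week ⌈14/7⌉ of the month.
Days 1–7 hold the 1st Friday, 8–14 the 2nd, 15–21 the 3rd, 22–28 the 4th, 29–31 the 5th.
14 is in the range for the 2nd.

2nd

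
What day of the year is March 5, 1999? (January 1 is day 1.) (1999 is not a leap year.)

Days in months before March: 31 + 28 = 59.
Plus 5 days into March → day 64.

64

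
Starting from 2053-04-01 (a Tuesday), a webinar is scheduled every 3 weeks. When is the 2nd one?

2053-04-22

The 2nd occurrence is 1 interval after the first: 1 × 21 = 21 days after 2053-04-01.
21 days later is 2053-04-22.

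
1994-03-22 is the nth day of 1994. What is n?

Days in months before March: 31 + 28 = 59.
Plus 22 days into March → day 81.

81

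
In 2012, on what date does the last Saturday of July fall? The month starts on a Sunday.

July 2012 begins on a Sunday, so the first Saturday is July 7 (6 days later).
July 2012 has 31 days. Adding weeks: 7, 14, 21, 28 — the last one ≤ 31 is the 28th.

2012-07-28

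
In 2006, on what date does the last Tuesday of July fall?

The first Tuesday of July 2006 is July 4.
July 2006 has 31 days. Adding weeks: 4, 11, 18, 25 — the last one ≤ 31 is the 25th.

25 July 2006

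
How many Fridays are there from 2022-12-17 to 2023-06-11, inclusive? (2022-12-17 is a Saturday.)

25

2022-12-17 is a Saturday; the first Friday on or after it is 2022-12-23 (6 days later).
From 2022-12-23 to 2023-06-11: 8 + 31 + 28 + 31 + 30 + 31 + 11 = 170 days (rest of December, January, February, March, April, May, June).
170 ÷ 7 = 24 full weeks with remainder 2, so 24 more Fridays after the first → 25.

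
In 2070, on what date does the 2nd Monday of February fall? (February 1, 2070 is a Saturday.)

10 February 2070

February 2070 begins on a Saturday, so the first Monday is February 3 (2 days later).
The 2nd Monday is 1 weeks later: 3 + 7 = 10.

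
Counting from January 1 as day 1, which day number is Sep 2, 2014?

245

Days in months before Sep: 31 + 28 + 31 + 30 + 31 + 30 + 31 + 31 = 243.
Plus 2 days into Sep → day 245.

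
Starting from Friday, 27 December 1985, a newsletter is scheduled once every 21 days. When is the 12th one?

The 12th occurrence is 11 intervals after the first: 11 × 21 = 231 days after 27 December 1985.
December has 31 days — 4 days to the end of December leaves 227.
January has 31 days (196 left).
February has 28 days (168 left).
March has 31 days (137 left).
April has 30 days (107 left).
May has 31 days (76 left).
June has 30 days (46 left).
July has 31 days (15 left).
15 days into August → 15 August 1986.

15 August 1986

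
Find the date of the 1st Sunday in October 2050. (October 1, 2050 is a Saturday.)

October 2050 begins on a Saturday, so the first Sunday is October 2 (1 day later).

2 October 2050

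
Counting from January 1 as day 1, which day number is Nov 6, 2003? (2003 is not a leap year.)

310

Days in months before Nov: 31 + 28 + 31 + 30 + 31 + 30 + 31 + 31 + 30 + 31 = 304.
Plus 6 days into Nov → day 310.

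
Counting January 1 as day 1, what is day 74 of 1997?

January has 31 days (74 − 31 = 43 remain).
February has 28 days (43 − 28 = 15 remain).
15 into March → March 15.

March 15, 1997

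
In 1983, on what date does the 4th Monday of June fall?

27 June 1983

The first Monday of June 1983 is June 6.
The 4th Monday is 3 weeks later: 6 + 21 = 27.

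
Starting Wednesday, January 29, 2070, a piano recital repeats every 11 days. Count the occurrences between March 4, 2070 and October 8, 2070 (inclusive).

Occurrences land 11·i days after January 29, 2070 for i = 0, 1, 2, …
March 4, 2070 is 34 days after the start; 34 ÷ 11 = 3 remainder 1; since the remainder is 1, round up to i = 4. First occurrence in the window: #5 on March 14, 2070 (4×11 = 44 days in).
October 8, 2070 is 252 days after the start; 252 ÷ 11 = 22 remainder 10. Last occurrence in the window: #23 on September 28, 2070.
Occurrences #5 through #23: 19 in total.

19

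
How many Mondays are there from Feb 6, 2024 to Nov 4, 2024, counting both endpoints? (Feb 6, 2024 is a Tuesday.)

Feb 6, 2024 is a Tuesday; the first Monday on or after it is Feb 12, 2024 (6 days later).
From Feb 12, 2024 to Nov 4, 2024: 17 + 31 + 30 + 31 + 30 + 31 + 31 + 30 + 31 + 4 = 266 days (rest of Feb, Mar, Apr, May, Jun, Jul, Aug, Sep, Oct, Nov).
266 ÷ 7 = 38 full weeks with remainder 0, so 38 more Mondays after the first → 39.

39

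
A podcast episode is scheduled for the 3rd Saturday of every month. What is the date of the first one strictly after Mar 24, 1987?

Apr 18, 1987

Mar 1987 starts on a Sunday; its first Saturday is the 7th, so the 3rd Saturday is the 21st — Mar 21, 1987.
That is not after Mar 24, 1987, so look at Apr 1987.
Apr 1987 starts on a Wednesday; its first Saturday is the 4th, so the 3rd Saturday is the 18th — Apr 18, 1987.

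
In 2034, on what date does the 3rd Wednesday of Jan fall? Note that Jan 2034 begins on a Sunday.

Jan 18, 2034

Jan 2034 begins on a Sunday, so the first Wednesday is Jan 4 (3 days later).
The 3rd Wednesday is 2 weeks later: 4 + 14 = 18.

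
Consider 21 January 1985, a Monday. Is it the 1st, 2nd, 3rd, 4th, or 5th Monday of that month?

Day 21 falls in week ⌈21/7⌉ of the month.
Days 1–7 hold the 1st Monday, 8–14 the 2nd, 15–21 the 3rd, 22–28 the 4th, 29–31 the 5th.
21 is in the range for the 3rd.

3rd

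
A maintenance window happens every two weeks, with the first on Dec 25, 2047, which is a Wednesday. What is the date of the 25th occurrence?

Nov 25, 2048

The 25th occurrence is 24 intervals after the first: 24 × 14 = 336 days after Dec 25, 2047.
Dec has 31 days — 6 days to the end of Dec leaves 330.
Jan has 31 days (299 left).
Feb has 29 days (270 left).
Mar has 31 days (239 left).
Apr has 30 days (209 left).
May has 31 days (178 left).
Jun has 30 days (148 left).
Jul has 31 days (117 left).
Aug has 31 days (86 left).
Sep has 30 days (56 left).
Oct has 31 days (25 left).
25 days into Nov → Nov 25, 2048.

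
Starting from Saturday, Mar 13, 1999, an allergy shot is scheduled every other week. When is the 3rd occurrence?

Apr 10, 1999

The 3rd occurrence is 2 intervals after the first: 2 × 14 = 28 days after Mar 13, 1999.
Mar has 31 days — 18 days to the end of Mar leaves 10.
10 days into Apr → Apr 10, 1999.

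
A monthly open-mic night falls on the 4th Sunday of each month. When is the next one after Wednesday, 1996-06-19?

June 1996 starts on a Saturday; its first Sunday is the 2nd, so the 4th Sunday is the 23rd — 1996-06-23.
1996-06-23 is after 1996-06-19, so that is the next one.

1996-06-23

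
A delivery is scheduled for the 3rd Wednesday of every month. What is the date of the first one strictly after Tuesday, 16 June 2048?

17 June 2048

June 2048 starts on a Monday; its first Wednesday is the 3rd, so the 3rd Wednesday is the 17th — 17 June 2048.
17 June 2048 is after 16 June 2048, so that is the next one.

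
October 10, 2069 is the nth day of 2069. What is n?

Days in months before October: 31 + 28 + 31 + 30 + 31 + 30 + 31 + 31 + 30 = 273.
Plus 10 days into October → day 283.

283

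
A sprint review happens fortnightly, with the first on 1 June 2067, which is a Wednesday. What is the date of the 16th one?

28 December 2067

The 16th occurrence is 15 intervals after the first: 15 × 14 = 210 days after 1 June 2067.
June has 30 days — 29 days to the end of June leaves 181.
July has 31 days (150 left).
August has 31 days (119 left).
September has 30 days (89 left).
October has 31 days (58 left).
November has 30 days (28 left).
28 days into December → 28 December 2067.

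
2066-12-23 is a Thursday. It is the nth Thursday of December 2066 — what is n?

4th

Day 23 falls in week ⌈23/7⌉ of the month.
Days 1–7 hold the 1st Thursday, 8–14 the 2nd, 15–21 the 3rd, 22–28 the 4th, 29–31 the 5th.
23 is in the range for the 4th.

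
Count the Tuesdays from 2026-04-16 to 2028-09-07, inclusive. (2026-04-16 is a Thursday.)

125

2026-04-16 is a Thursday; the first Tuesday on or after it is 2026-04-21 (5 days later).
From 2026-04-21 to 2028-09-07: 254 + 365 + 251 = 870 days (rest of 2026, 2027, to 2028-09-07 in 2028).
870 ÷ 7 = 124 full weeks with remainder 2, so 124 more Tuesdays after the first → 125.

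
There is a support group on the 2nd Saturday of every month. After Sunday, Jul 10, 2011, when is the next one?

Aug 13, 2011

Jul 2011 starts on a Friday; its first Saturday is the 2nd, so the 2nd Saturday is the 9th — Jul 9, 2011.
That is not after Jul 10, 2011, so look at Aug 2011.
Aug 2011 starts on a Monday; its first Saturday is the 6th, so the 2nd Saturday is the 13th — Aug 13, 2011.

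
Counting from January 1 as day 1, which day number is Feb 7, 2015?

38

Days in months before Feb: 31 = 31.
Plus 7 days into Feb → day 38.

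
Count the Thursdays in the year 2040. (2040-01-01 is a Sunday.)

52

2040-01-01 is a Sunday; the first Thursday on or after it is 2040-01-05 (4 days later).
From 2040-01-05 to 2040-12-31: 26 + 29 + 31 + 30 + 31 + 30 + 31 + 31 + 30 + 31 + 30 + 31 = 361 days (rest of January, February, March, April, May, June, July, August, September, October, November, December).
361 ÷ 7 = 51 full weeks with remainder 4, so 51 more Thursdays after the first → 52.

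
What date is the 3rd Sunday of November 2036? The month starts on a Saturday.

November 2036 begins on a Saturday, so the first Sunday is November 2 (1 day later).
The 3rd Sunday is 2 weeks later: 2 + 14 = 16.

16 November 2036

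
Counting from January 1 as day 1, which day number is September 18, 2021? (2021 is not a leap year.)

Days in months before September: 31 + 28 + 31 + 30 + 31 + 30 + 31 + 31 = 243.
Plus 18 days into September → day 261.

261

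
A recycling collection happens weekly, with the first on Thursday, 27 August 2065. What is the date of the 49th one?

29 July 2066

The 49th occurrence is 48 intervals after the first: 48 × 7 = 336 days after 27 August 2065.
August has 31 days — 4 days to the end of August leaves 332.
September has 30 days (302 left).
October has 31 days (271 left).
November has 30 days (241 left).
December has 31 days (210 left).
January has 31 days (179 left).
February has 28 days (151 left).
March has 31 days (120 left).
April has 30 days (90 left).
May has 31 days (59 left).
June has 30 days (29 left).
29 days into July → 29 July 2066.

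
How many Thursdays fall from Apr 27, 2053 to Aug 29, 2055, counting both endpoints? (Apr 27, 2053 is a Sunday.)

122

Apr 27, 2053 is a Sunday; the first Thursday on or after it is May 1, 2053 (4 days later).
From May 1, 2053 to Aug 29, 2055: 244 + 365 + 241 = 850 days (rest of 2053, 2054, to Aug 29, 2055 in 2055).
850 ÷ 7 = 121 full weeks with remainder 3, so 121 more Thursdays after the first → 122.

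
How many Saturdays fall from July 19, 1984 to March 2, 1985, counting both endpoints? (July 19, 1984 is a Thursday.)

33

July 19, 1984 is a Thursday; the first Saturday on or after it is July 21, 1984 (2 days later).
From July 21, 1984 to March 2, 1985: 10 + 31 + 30 + 31 + 30 + 31 + 31 + 28 + 2 = 224 days (rest of July, August, September, October, November, December, January, February, March).
224 ÷ 7 = 32 full weeks with remainder 0, so 32 more Saturdays after the first → 33.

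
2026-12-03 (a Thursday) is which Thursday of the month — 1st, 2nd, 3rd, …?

Day 3 falls in week ⌈3/7⌉ of the month.
Days 1–7 hold the 1st Thursday, 8–14 the 2nd, 15–21 the 3rd, 22–28 the 4th, 29–31 the 5th.
3 is in the range for the 1st.

1st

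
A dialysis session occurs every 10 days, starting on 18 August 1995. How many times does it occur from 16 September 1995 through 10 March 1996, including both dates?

Occurrences land 10·i days after 18 August 1995 for i = 0, 1, 2, …
16 September 1995 is 29 days after the start; 29 ÷ 10 = 2 remainder 9; since the remainder is 9, round up to i = 3. First occurrence in the window: #4 on 17 September 1995 (3×10 = 30 days in).
10 March 1996 is 205 days after the start; 205 ÷ 10 = 20 remainder 5. Last occurrence in the window: #21 on 5 March 1996.
Occurrences #4 through #21: 18 in total.

18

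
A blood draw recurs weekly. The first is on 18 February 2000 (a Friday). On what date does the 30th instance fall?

8 September 2000

The 30th occurrence is 29 intervals after the first: 29 × 7 = 203 days after 18 February 2000.
February has 29 days — 11 days to the end of February leaves 192.
March has 31 days (161 left).
April has 30 days (131 left).
May has 31 days (100 left).
June has 30 days (70 left).
July has 31 days (39 left).
August has 31 days (8 left).
8 days into September → 8 September 2000.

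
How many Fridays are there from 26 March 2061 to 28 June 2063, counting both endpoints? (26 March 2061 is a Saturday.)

26 March 2061 is a Saturday; the first Friday on or after it is 1 April 2061 (6 days later).
From 1 April 2061 to 28 June 2063: 274 + 365 + 179 = 818 days (rest of 2061, 2062, to 28 June 2063 in 2063).
818 ÷ 7 = 116 full weeks with remainder 6, so 116 more Fridays after the first → 117.

117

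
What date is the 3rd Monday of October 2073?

2073-10-16

The first Monday of October 2073 is October 2.
The 3rd Monday is 2 weeks later: 2 + 14 = 16.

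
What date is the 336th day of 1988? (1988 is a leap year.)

1988-12-01

January has 31 days (336 − 31 = 305 remain).
February has 29 days (305 − 29 = 276 remain).
March has 31 days (276 − 31 = 245 remain).
April has 30 days (245 − 30 = 215 remain).
May has 31 days (215 − 31 = 184 remain).
June has 30 days (184 − 30 = 154 remain).
July has 31 days (154 − 31 = 123 remain).
August has 31 days (123 − 31 = 92 remain).
September has 30 days (92 − 30 = 62 remain).
October has 31 days (62 − 31 = 31 remain).
November has 30 days (31 − 30 = 1 remain).
1 into December → December 1.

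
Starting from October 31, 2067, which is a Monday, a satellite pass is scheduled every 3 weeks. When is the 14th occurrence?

The 14th occurrence is 13 intervals after the first: 13 × 21 = 273 days after October 31, 2067.
October has 31 days — 0 days to the end of October leaves 273.
November has 30 days (243 left).
December has 31 days (212 left).
January has 31 days (181 left).
February has 29 days (152 left).
March has 31 days (121 left).
April has 30 days (91 left).
May has 31 days (60 left).
June has 30 days (30 left).
30 days into July → July 30, 2068.

July 30, 2068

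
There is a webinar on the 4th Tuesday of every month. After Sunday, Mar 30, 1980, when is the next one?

Mar 1980 starts on a Saturday; its first Tuesday is the 4th, so the 4th Tuesday is the 25th — Mar 25, 1980.
That is not after Mar 30, 1980, so look at Apr 1980.
Apr 1980 starts on a Tuesday; its first Tuesday is the 1st, so the 4th Tuesday is the 22nd — Apr 22, 1980.

Apr 22, 1980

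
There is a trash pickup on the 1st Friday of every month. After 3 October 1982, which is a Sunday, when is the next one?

5 November 1982

October 1982 starts on a Friday, so its 1st Friday is 1 October 1982.
That is not after 3 October 1982, so look at November 1982.
November 1982 starts on a Monday, so its 1st Friday is 5 November 1982 (4 days in).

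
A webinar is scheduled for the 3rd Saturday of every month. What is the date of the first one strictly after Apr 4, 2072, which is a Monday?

Apr 2072 starts on a Friday; its first Saturday is the 2nd, so the 3rd Saturday is the 16th — Apr 16, 2072.
Apr 16, 2072 is after Apr 4, 2072, so that is the next one.

Apr 16, 2072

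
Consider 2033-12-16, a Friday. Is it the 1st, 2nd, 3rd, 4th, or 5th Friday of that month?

3rd

Day 16 falls in week ⌈16/7⌉ of the month.
Days 1–7 hold the 1st Friday, 8–14 the 2nd, 15–21 the 3rd, 22–28 the 4th, 29–31 the 5th.
16 is in the range for the 3rd.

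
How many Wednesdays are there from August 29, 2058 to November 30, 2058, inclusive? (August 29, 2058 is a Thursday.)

August 29, 2058 is a Thursday; the first Wednesday on or after it is September 4, 2058 (6 days later).
From September 4, 2058 to November 30, 2058: 26 + 31 + 30 = 87 days (rest of September, October, November).
87 ÷ 7 = 12 full weeks with remainder 3, so 12 more Wednesdays after the first → 13.

13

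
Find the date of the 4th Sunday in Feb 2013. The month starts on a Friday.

Feb 2013 begins on a Friday, so the first Sunday is Feb 3 (2 days later).
The 4th Sunday is 3 weeks later: 3 + 21 = 24.

Feb 24, 2013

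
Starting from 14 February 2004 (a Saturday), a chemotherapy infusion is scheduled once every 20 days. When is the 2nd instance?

The 2nd occurrence is 1 interval after the first: 1 × 20 = 20 days after 14 February 2004.
February has 29 days — 15 days to the end of February leaves 5.
5 days into March → 5 March 2004.

5 March 2004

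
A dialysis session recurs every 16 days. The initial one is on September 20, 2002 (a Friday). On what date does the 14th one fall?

The 14th occurrence is 13 intervals after the first: 13 × 16 = 208 days after September 20, 2002.
September has 30 days — 10 days to the end of September leaves 198.
October has 31 days (167 left).
November has 30 days (137 left).
December has 31 days (106 left).
January has 31 days (75 left).
February has 28 days (47 left).
March has 31 days (16 left).
16 days into April → April 16, 2003.

April 16, 2003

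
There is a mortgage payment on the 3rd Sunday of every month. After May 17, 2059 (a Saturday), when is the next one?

May 18, 2059

May 2059 starts on a Thursday; its first Sunday is the 4th, so the 3rd Sunday is the 18th — May 18, 2059.
May 18, 2059 is after May 17, 2059, so that is the next one.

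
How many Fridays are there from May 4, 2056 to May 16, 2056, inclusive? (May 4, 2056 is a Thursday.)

May 4, 2056 is a Thursday; the first Friday on or after it is May 5, 2056 (1 day later).
From May 5, 2056 to May 16, 2056 is 16 − 5 = 11 days.
11 ÷ 7 = 1 full weeks with remainder 4, so 1 more Fridays after the first → 2.

2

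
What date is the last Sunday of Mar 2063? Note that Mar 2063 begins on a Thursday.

Mar 25, 2063

Mar 2063 begins on a Thursday, so the first Sunday is Mar 4 (3 days later).
Mar 2063 has 31 days. Adding weeks: 4, 11, 18, 25 — the last one ≤ 31 is the 25th.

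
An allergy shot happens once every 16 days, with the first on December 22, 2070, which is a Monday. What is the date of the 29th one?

The 29th occurrence is 28 intervals after the first: 28 × 16 = 448 days after December 22, 2070.
December has 31 days — 9 days to the end of December leaves 439.
2071 has 365 days (74 left).
January has 31 days (43 left).
February has 29 days (14 left).
14 days into March → March 14, 2072.

March 14, 2072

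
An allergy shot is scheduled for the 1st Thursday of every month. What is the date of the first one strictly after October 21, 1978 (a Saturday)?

November 2, 1978

October 1978 starts on a Sunday, so its 1st Thursday is October 5, 1978 (4 days in).
That is not after October 21, 1978, so look at November 1978.
November 1978 starts on a Wednesday, so its 1st Thursday is November 2, 1978 (1 day in).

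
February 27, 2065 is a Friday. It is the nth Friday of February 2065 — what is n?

Day 27 falls in week ⌈27/7⌉ of the month.
Days 1–7 hold the 1st Friday, 8–14 the 2nd, 15–21 the 3rd, 22–28 the 4th, 29–31 the 5th.
27 is in the range for the 4th.

4th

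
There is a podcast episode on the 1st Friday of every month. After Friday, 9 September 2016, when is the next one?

7 October 2016

September 2016 starts on a Thursday, so its 1st Friday is 2 September 2016 (1 day in).
That is not after 9 September 2016, so look at October 2016.
October 2016 starts on a Saturday, so its 1st Friday is 7 October 2016 (6 days in).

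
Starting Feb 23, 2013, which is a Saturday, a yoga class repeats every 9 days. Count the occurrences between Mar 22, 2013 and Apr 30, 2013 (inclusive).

5

Occurrences land 9·i days after Feb 23, 2013 for i = 0, 1, 2, …
Mar 22, 2013 is 27 days after the start; 27 ÷ 9 = 3 remainder 0. First occurrence in the window: #4 on Mar 22, 2013 (3×9 = 27 days in).
Apr 30, 2013 is 66 days after the start; 66 ÷ 9 = 7 remainder 3. Last occurrence in the window: #8 on Apr 27, 2013.
Occurrences #4 through #8: 5 in total.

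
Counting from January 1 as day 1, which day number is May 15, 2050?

135

Days in months before May: 31 + 28 + 31 + 30 = 120.
Plus 15 days into May → day 135.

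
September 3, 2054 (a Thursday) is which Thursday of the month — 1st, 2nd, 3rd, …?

Day 3 falls in week ⌈3/7⌉ of the month.
Days 1–7 hold the 1st Thursday, 8–14 the 2nd, 15–21 the 3rd, 22–28 the 4th, 29–31 the 5th.
3 is in the range for the 1st.

1st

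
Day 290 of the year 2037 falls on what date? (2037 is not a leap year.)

Jan has 31 days (290 − 31 = 259 remain).
Feb has 28 days (259 − 28 = 231 remain).
Mar has 31 days (231 − 31 = 200 remain).
Apr has 30 days (200 − 30 = 170 remain).
May has 31 days (170 − 31 = 139 remain).
Jun has 30 days (139 − 30 = 109 remain).
Jul has 31 days (109 − 31 = 78 remain).
Aug has 31 days (78 − 31 = 47 remain).
Sep has 30 days (47 − 30 = 17 remain).
17 into Oct → Oct 17.

Oct 17, 2037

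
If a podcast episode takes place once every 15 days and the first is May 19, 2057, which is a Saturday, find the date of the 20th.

February 28, 2058

The 20th occurrence is 19 intervals after the first: 19 × 15 = 285 days after May 19, 2057.
May has 31 days — 12 days to the end of May leaves 273.
June has 30 days (243 left).
July has 31 days (212 left).
August has 31 days (181 left).
September has 30 days (151 left).
October has 31 days (120 left).
November has 30 days (90 left).
December has 31 days (59 left).
January has 31 days (28 left).
28 days into February → February 28, 2058.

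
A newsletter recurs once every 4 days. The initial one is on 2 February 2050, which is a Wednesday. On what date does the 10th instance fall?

10 March 2050

The 10th occurrence is 9 intervals after the first: 9 × 4 = 36 days after 2 February 2050.
February has 28 days — 26 days to the end of February leaves 10.
10 days into March → 10 March 2050.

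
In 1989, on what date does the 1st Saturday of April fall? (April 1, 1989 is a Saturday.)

April 1989 begins on a Saturday, so the first Saturday is April 1.

April 1, 1989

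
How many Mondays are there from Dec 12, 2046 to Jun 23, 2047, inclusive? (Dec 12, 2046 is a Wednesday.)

27

Dec 12, 2046 is a Wednesday; the first Monday on or after it is Dec 17, 2046 (5 days later).
From Dec 17, 2046 to Jun 23, 2047: 14 + 31 + 28 + 31 + 30 + 31 + 23 = 188 days (rest of Dec, Jan, Feb, Mar, Apr, May, Jun).
188 ÷ 7 = 26 full weeks with remainder 6, so 26 more Mondays after the first → 27.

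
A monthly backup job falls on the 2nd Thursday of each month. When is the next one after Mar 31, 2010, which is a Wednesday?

Apr 8, 2010

Mar 2010 starts on a Monday; its first Thursday is the 4th, so the 2nd Thursday is the 11th — Mar 11, 2010.
That is not after Mar 31, 2010, so look at Apr 2010.
Apr 2010 starts on a Thursday; its first Thursday is the 1st, so the 2nd Thursday is the 8th — Apr 8, 2010.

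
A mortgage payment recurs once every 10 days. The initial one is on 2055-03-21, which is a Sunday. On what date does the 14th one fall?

2055-07-29

The 14th occurrence is 13 intervals after the first: 13 × 10 = 130 days after 2055-03-21.
March has 31 days — 10 days to the end of March leaves 120.
April has 30 days (90 left).
May has 31 days (59 left).
June has 30 days (29 left).
29 days into July → 2055-07-29.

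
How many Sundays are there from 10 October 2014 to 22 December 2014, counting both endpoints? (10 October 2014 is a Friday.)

10 October 2014 is a Friday; the first Sunday on or after it is 12 October 2014 (2 days later).
From 12 October 2014 to 22 December 2014: 19 + 30 + 22 = 71 days (rest of October, November, December).
71 ÷ 7 = 10 full weeks with remainder 1, so 10 more Sundays after the first → 11.

11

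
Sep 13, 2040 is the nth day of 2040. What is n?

257

Days in months before Sep: 31 + 29 + 31 + 30 + 31 + 30 + 31 + 31 = 244.
Plus 13 days into Sep → day 257.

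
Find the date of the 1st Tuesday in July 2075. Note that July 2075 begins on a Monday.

2 July 2075

July 2075 begins on a Monday, so the first Tuesday is July 2 (1 day later).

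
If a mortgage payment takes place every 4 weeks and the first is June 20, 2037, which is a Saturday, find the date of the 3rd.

The 3rd occurrence is 2 intervals after the first: 2 × 28 = 56 days after June 20, 2037.
June has 30 days — 10 days to the end of June leaves 46.
July has 31 days (15 left).
15 days into August → August 15, 2037.

August 15, 2037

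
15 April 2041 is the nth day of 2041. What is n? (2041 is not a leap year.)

Days in months before April: 31 + 28 + 31 = 90.
Plus 15 days into April → day 105.

105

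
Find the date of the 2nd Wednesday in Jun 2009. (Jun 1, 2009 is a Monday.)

Jun 2009 begins on a Monday, so the first Wednesday is Jun 3 (2 days later).
The 2nd Wednesday is 1 weeks later: 3 + 7 = 10.

Jun 10, 2009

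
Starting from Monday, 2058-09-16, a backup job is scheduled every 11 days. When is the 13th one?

2059-01-26

The 13th occurrence is 12 intervals after the first: 12 × 11 = 132 days after 2058-09-16.
September has 30 days — 14 days to the end of September leaves 118.
October has 31 days (87 left).
November has 30 days (57 left).
December has 31 days (26 left).
26 days into January → 2059-01-26.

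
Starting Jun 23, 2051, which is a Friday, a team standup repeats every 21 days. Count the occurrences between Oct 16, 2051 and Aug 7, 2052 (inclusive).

14

Occurrences land 21·i days after Jun 23, 2051 for i = 0, 1, 2, …
Oct 16, 2051 is 115 days after the start; 115 ÷ 21 = 5 remainder 10; since the remainder is 10, round up to i = 6. First occurrence in the window: #7 on Oct 27, 2051 (6×21 = 126 days in).
Aug 7, 2052 is 411 days after the start; 411 ÷ 21 = 19 remainder 12. Last occurrence in the window: #20 on Jul 26, 2052.
Occurrences #7 through #20: 14 in total.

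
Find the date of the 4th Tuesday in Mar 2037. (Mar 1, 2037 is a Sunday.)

Mar 24, 2037

Mar 2037 begins on a Sunday, so the first Tuesday is Mar 3 (2 days later).
The 4th Tuesday is 3 weeks later: 3 + 21 = 24.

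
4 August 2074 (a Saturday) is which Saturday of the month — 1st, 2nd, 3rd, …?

1st

Day 4 falls in week ⌈4/7⌉ of the month.
Days 1–7 hold the 1st Saturday, 8–14 the 2nd, 15–21 the 3rd, 22–28 the 4th, 29–31 the 5th.
4 is in the range for the 1st.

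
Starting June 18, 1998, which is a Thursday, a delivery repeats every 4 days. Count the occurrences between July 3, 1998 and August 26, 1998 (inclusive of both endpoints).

Occurrences land 4·i days after June 18, 1998 for i = 0, 1, 2, …
July 3, 1998 is 15 days after the start; 15 ÷ 4 = 3 remainder 3; since the remainder is 3, round up to i = 4. First occurrence in the window: #5 on July 4, 1998 (4×4 = 16 days in).
August 26, 1998 is 69 days after the start; 69 ÷ 4 = 17 remainder 1. Last occurrence in the window: #18 on August 25, 1998.
Occurrences #5 through #18: 14 in total.

14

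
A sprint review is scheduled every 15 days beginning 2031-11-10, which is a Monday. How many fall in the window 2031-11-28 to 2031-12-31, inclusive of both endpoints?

2

Occurrences land 15·i days after 2031-11-10 for i = 0, 1, 2, …
2031-11-28 is 18 days after the start; 18 ÷ 15 = 1 remainder 3; since the remainder is 3, round up to i = 2. First occurrence in the window: #3 on 2031-12-10 (2×15 = 30 days in).
2031-12-31 is 51 days after the start; 51 ÷ 15 = 3 remainder 6. Last occurrence in the window: #4 on 2031-12-25.
Occurrences #3 through #4: 2 in total.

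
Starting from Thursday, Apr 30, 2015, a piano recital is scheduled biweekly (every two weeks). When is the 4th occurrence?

Jun 11, 2015

The 4th occurrence is 3 intervals after the first: 3 × 14 = 42 days after Apr 30, 2015.
Apr has 30 days — 0 days to the end of Apr leaves 42.
May has 31 days (11 left).
11 days into Jun → Jun 11, 2015.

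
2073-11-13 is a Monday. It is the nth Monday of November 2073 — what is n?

2nd

Day 13 falls in week ⌈13/7⌉ of the month.
Days 1–7 hold the 1st Monday, 8–14 the 2nd, 15–21 the 3rd, 22–28 the 4th, 29–31 the 5th.
13 is in the range for the 2nd.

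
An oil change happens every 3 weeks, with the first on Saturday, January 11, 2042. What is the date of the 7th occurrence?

The 7th occurrence is 6 intervals after the first: 6 × 21 = 126 days after January 11, 2042.
January has 31 days — 20 days to the end of January leaves 106.
February has 28 days (78 left).
March has 31 days (47 left).
April has 30 days (17 left).
17 days into May → May 17, 2042.

May 17, 2042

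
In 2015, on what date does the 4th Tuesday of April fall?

28 April 2015

The first Tuesday of April 2015 is April 7.
The 4th Tuesday is 3 weeks later: 7 + 21 = 28.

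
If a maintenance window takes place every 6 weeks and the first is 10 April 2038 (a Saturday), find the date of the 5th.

The 5th occurrence is 4 intervals after the first: 4 × 42 = 168 days after 10 April 2038.
April has 30 days — 20 days to the end of April leaves 148.
May has 31 days (117 left).
June has 30 days (87 left).
July has 31 days (56 left).
August has 31 days (25 left).
25 days into September → 25 September 2038.

25 September 2038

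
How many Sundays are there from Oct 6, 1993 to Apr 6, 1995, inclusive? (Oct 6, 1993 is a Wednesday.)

78

Oct 6, 1993 is a Wednesday; the first Sunday on or after it is Oct 10, 1993 (4 days later).
From Oct 10, 1993 to Apr 6, 1995: 82 + 365 + 96 = 543 days (rest of 1993, 1994, to Apr 6, 1995 in 1995).
543 ÷ 7 = 77 full weeks with remainder 4, so 77 more Sundays after the first → 78.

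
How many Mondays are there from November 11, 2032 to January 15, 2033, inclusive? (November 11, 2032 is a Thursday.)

November 11, 2032 is a Thursday; the first Monday on or after it is November 15, 2032 (4 days later).
From November 15, 2032 to January 15, 2033: 15 + 31 + 15 = 61 days (rest of November, December, January).
61 ÷ 7 = 8 full weeks with remainder 5, so 8 more Mondays after the first → 9.

9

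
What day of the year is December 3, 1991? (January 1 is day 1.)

Days in months before December: 31 + 28 + 31 + 30 + 31 + 30 + 31 + 31 + 30 + 31 + 30 = 334.
Plus 3 days into December → day 337.

337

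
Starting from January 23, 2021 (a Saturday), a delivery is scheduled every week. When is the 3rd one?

February 6, 2021

The 3rd occurrence is 2 intervals after the first: 2 × 7 = 14 days after January 23, 2021.
January has 31 days — 8 days to the end of January leaves 6.
6 days into February → February 6, 2021.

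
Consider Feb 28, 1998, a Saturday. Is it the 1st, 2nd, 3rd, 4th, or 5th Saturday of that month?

4th

Day 28 falls in week ⌈28/7⌉ of the month.
Days 1–7 hold the 1st Saturday, 8–14 the 2nd, 15–21 the 3rd, 22–28 the 4th, 29–31 the 5th.
28 is in the range for the 4th.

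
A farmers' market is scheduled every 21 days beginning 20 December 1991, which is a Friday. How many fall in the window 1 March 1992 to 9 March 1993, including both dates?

18

Occurrences land 21·i days after 20 December 1991 for i = 0, 1, 2, …
1 March 1992 is 72 days after the start; 72 ÷ 21 = 3 remainder 9; since the remainder is 9, round up to i = 4. First occurrence in the window: #5 on 13 March 1992 (4×21 = 84 days in).
9 March 1993 is 445 days after the start; 445 ÷ 21 = 21 remainder 4. Last occurrence in the window: #22 on 5 March 1993.
Occurrences #5 through #22: 18 in total.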